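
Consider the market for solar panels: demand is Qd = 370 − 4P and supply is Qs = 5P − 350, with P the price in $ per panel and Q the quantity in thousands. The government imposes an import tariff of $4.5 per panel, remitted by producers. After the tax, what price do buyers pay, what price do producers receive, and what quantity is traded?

Buyers pay $82.5; producers receive $78; quantity = 40.

Before the tax: set 370 − 4P = 5P − 350 → P* = $80, Q* = 50.
With the tax collected from producers, supply shifts: Qs = 5(P − 4.5) − 350.
New equilibrium: buyers pay $82.5, producers receive $78, Q = 40. (Wedge: Pb − Ps = 4.5.)
The less price-elastic side of the market bears the larger share of a per-unit tax.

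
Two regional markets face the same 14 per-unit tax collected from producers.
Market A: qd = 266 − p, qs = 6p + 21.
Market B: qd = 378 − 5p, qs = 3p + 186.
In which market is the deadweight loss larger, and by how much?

Market B, by 99.75.

Market A: pre-tax p* = 35, q* = 231; post-tax q = 219; deadweight loss = 84.
Market B: pre-tax p* = 24, q* = 258; post-tax q = 231.75; deadweight loss = 183.75.
Difference: 84 vs 183.75 → market B is larger by 99.75.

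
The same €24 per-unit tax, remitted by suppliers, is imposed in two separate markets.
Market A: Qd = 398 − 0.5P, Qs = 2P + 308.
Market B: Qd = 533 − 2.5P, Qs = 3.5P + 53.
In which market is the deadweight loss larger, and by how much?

Market B, by €304.8.

Market A: pre-tax P* = €36, Q* = 380; post-tax Q = 370.4; deadweight loss = €115.2.
Market B: pre-tax P* = €80, Q* = 333; post-tax Q = 298; deadweight loss = €420.
Difference: €115.2 vs €420 → market B is larger by €304.8.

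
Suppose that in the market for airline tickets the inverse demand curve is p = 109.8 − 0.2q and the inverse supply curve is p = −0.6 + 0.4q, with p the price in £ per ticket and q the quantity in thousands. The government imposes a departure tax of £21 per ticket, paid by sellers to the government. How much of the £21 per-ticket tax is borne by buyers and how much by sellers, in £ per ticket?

Buyers bear £7 per ticket; sellers bear £14 per ticket.

Inverting to q(p) form: qd = 549 − 5p; qs = 2.5p + 1.5.
Before the tax: set 549 − 5p = 2.5p + 1.5 → p* = £73, q* = 184.
With the tax collected from sellers, supply shifts: qs = 2.5(p − 21) + 1.5.
New equilibrium: buyers pay £80, sellers receive £59, q = 149. (Wedge: pb − ps = 21.)
Burden on buyers: £7; on sellers: £14. (They sum to £21.)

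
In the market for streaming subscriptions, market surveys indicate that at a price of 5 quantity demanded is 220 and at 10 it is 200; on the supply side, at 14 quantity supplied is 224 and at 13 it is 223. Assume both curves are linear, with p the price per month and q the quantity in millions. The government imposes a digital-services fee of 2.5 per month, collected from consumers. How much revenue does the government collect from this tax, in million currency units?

Demand slope: (200 − 220)/(10 − 5) = -4, so qd = 240 − 4p.
Supply slope: (223 − 224)/(13 − 14) = 1, so qs = p + 210.
Before the tax: set 240 − 4p = p + 210 → p* = 6, q* = 216.
With the tax collected from consumers, demand (in seller-price terms) shifts: qd = 240 − 4(p + 2.5).
New equilibrium: consumers pay 6.5, producers receive 4, q = 214. (Wedge: pb − ps = 2.5.)
Revenue = t · Q = 2.5 · 214 = 535.

Tax revenue = 535 million.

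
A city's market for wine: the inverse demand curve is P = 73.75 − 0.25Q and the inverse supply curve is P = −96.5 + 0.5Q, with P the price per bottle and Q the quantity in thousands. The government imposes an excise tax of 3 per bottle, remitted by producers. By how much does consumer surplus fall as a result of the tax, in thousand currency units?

Rewrite in direct form: Qd = 295 − 4P and Qs = 2P + 193.
Without the tax, 295 − 4P = 2P + 193 gives 6P = 102, so P* = 17 and Q* = 227.
With the tax collected from producers, supply shifts: Qs = 2(P − 3) + 193.
New equilibrium: consumers pay 18, producers receive 15, Q = 223. (Wedge: Pb − Ps = 3.)
ΔCS is the trapezoid between Q = 223 and Q = 227 of height 1: ½ · (227 + 223) · 1 = 225.

Consumer surplus falls by 225 thousand.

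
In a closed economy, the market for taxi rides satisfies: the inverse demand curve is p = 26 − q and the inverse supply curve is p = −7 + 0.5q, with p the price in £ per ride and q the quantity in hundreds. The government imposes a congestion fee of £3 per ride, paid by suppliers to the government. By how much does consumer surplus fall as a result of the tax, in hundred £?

Inverting to q(p) form: qd = 26 − p; qs = 2p + 14.
Before the tax: set 26 − p = 2p + 14 → p* = £4, q* = 22.
With the tax collected from suppliers, supply shifts: qs = 2(p − 3) + 14.
New equilibrium: buyers pay £6, suppliers receive £3, q = 20. (Wedge: pb − ps = 3.)
ΔCS is the trapezoid between Q = 20 and Q = 22 of height £2: ½ · (22 + 20) · 2 = £42.

Consumer surplus falls by £42 hundred.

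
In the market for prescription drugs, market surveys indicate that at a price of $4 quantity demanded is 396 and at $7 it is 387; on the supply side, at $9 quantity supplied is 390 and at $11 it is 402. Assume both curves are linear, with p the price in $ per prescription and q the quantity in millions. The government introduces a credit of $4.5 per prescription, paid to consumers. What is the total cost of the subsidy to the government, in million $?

Government outlay = $1768.5 million.

Demand slope: (387 − 396)/(7 − 4) = -3, so qd = 408 − 3p.
Supply slope: (402 − 390)/(11 − 9) = 6, so qs = 6p + 336.
Without the subsidy, 408 − 3p = 6p + 336 gives 9p = 72, so p* = $8 and q* = 384.
With a per-unit subsidy paid to consumers, each effectively pays p − 4.5, so demand becomes qd = 408 − 3(p − 4.5).
Solving gives q = 393 with consumers paying $5 and producers receiving $9.5 (the $4.5 wedge).
Outlay = t · Q = 4.5 · 393 = $1768.5.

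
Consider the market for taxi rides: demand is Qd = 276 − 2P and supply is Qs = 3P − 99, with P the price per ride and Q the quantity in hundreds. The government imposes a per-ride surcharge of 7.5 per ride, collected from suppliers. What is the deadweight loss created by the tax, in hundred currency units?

Without the tax, 276 − 2P = 3P − 99 gives 5P = 375, so P* = 75 and Q* = 126.
With the tax collected from suppliers, supply shifts: Qs = 3(P − 7.5) − 99.
Solving gives Q = 117 with buyers paying 79.5 and suppliers receiving 72 (the 7.5 wedge).
Quantity falls by |ΔQ| = |126 − 117| = 9.
DWL = ½ · t · |ΔQ| = ½ · 7.5 · 9 = 33.75.

Deadweight loss = 33.75 hundred.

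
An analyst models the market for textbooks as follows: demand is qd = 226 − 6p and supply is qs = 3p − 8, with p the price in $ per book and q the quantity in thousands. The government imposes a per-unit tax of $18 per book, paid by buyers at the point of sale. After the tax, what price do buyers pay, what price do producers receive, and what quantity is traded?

Without the tax, 226 − 6p = 3p − 8 gives 9p = 234, so p* = $26 and q* = 70.
With the tax collected from buyers, demand (in seller-price terms) shifts: qd = 226 − 6(p + 18).
Solving gives q = 34 with buyers paying $32 and producers receiving $14 (the $18 wedge).
The less price-elastic side of the market bears the larger share of a per-unit tax.

Buyers pay $32; producers receive $14; quantity = 34.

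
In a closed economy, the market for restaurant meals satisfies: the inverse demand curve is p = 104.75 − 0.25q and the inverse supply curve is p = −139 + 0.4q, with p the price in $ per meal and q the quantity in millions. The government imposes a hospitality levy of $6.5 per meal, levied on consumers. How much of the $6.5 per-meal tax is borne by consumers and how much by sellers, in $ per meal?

Inverting to q(p) form: qd = 419 − 4p; qs = 2.5p + 347.5.
Without the tax, 419 − 4p = 2.5p + 347.5 gives 6.5p = 71.5, so p* = $11 and q* = 375.
With the tax collected from consumers, demand (in seller-price terms) shifts: qd = 419 − 4(p + 6.5).
New equilibrium: consumers pay $13.5, sellers receive $7, q = 365. (Wedge: pb − ps = 6.5.)
Burden on consumers: $2.5; on sellers: $4. (They sum to $6.5.)
The less price-elastic side of the market bears the larger share of a per-unit tax.

Consumers bear $2.5 per meal; sellers bear $4 per meal.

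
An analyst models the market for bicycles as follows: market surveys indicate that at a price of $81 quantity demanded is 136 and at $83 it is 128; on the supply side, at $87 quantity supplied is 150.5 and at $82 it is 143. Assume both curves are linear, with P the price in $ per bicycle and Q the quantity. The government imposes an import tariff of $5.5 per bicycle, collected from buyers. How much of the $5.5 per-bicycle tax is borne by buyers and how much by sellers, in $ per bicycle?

Demand slope: (128 − 136)/(83 − 81) = -4, so Qd = 460 − 4P.
Supply slope: (143 − 150.5)/(82 − 87) = 1.5, so Qs = 1.5P + 20.
Before the tax: set 460 − 4P = 1.5P + 20 → P* = $80, Q* = 140.
With the tax collected from buyers, demand (in seller-price terms) shifts: Qd = 460 − 4(P + 5.5).
Solving gives Q = 134 with buyers paying $81.5 and sellers receiving $76 (the $5.5 wedge).
Burden on buyers: $1.5; on sellers: $4. (They sum to $5.5.)
The less price-elastic side of the market bears the larger share of a per-unit tax.

Buyers bear $1.5 per bicycle; sellers bear $4 per bicycle.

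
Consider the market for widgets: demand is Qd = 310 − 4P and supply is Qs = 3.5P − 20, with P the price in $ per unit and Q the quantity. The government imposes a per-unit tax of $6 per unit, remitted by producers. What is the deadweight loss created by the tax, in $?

Deadweight loss = $33.6.

Without the tax, 310 − 4P = 3.5P − 20 gives 7.5P = 330, so P* = $44 and Q* = 134.
With the tax collected from producers, supply shifts: Qs = 3.5(P − 6) − 20.
Solving gives Q = 122.8 with consumers paying $46.8 and producers receiving $40.8 (the $6 wedge).
Quantity falls by |ΔQ| = |134 − 122.8| = 11.2.
DWL = ½ · t · |ΔQ| = ½ · 6 · 11.2 = $33.6.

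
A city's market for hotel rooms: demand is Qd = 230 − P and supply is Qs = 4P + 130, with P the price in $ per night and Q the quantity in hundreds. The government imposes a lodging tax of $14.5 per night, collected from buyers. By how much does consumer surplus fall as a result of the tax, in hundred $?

Consumer surplus falls by $2368.72 hundred.

Without the tax, 230 − P = 4P + 130 gives 5P = 100, so P* = $20 and Q* = 210.
With the tax collected from buyers, demand (in seller-price terms) shifts: Qd = 230 − (P + 14.5).
New equilibrium: buyers pay $31.6, suppliers receive $17.1, Q = 198.4. (Wedge: Pb − Ps = 14.5.)
ΔCS is the trapezoid between Q = 198.4 and Q = 210 of height $11.6: ½ · (210 + 198.4) · 11.6 = $2368.72.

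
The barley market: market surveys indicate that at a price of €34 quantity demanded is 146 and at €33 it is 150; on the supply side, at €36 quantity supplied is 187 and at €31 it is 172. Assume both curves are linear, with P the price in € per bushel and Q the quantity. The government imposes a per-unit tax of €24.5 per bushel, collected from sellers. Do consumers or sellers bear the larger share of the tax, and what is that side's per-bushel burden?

Sellers bear the larger share: €14 per bushel.

Demand slope: (150 − 146)/(33 − 34) = -4, so Qd = 282 − 4P.
Supply slope: (172 − 187)/(31 − 36) = 3, so Qs = 3P + 79.
Without the tax, 282 − 4P = 3P + 79 gives 7P = 203, so P* = €29 and Q* = 166.
With the tax collected from sellers, supply shifts: Qs = 3(P − 24.5) + 79.
Solving gives Q = 124 with consumers paying €39.5 and sellers receiving €15 (the €24.5 wedge).
Per-bushel burden: consumers €10.5, sellers €14.
Sellers take the larger share because supply is less price-elastic here (demand slope 4 vs supply slope 3).
The less price-elastic side of the market bears the larger share of a per-unit tax.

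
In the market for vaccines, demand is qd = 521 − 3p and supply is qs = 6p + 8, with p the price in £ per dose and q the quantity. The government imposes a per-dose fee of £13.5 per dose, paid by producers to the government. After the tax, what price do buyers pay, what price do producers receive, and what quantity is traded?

Without the tax, 521 − 3p = 6p + 8 gives 9p = 513, so p* = £57 and q* = 350.
With the tax collected from producers, supply shifts: qs = 6(p − 13.5) + 8.
New equilibrium: buyers pay £66, producers receive £52.5, q = 323. (Wedge: pb − ps = 13.5.)

Buyers pay £66; producers receive £52.5; quantity = 323.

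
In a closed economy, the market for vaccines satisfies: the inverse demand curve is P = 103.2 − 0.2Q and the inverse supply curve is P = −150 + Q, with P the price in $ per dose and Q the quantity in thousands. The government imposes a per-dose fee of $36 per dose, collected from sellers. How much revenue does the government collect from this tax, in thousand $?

Rewrite in direct form: Qd = 516 − 5P and Qs = P + 150.
Before the tax: set 516 − 5P = P + 150 → P* = $61, Q* = 211.
With the tax collected from sellers, supply shifts: Qs = (P − 36) + 150.
New equilibrium: buyers pay $67, sellers receive $31, Q = 181. (Wedge: Pb − Ps = 36.)
Revenue = t · Q = 36 · 181 = $6516.

Tax revenue = $6516 thousand.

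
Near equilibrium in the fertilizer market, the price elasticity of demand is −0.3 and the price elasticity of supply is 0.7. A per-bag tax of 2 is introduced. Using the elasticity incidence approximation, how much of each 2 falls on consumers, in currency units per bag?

Incidence ratio: consumers' share ≈ εs / (εs + |εd|) = 0.7 / (0.7 + 0.3) = 0.7.
So consumers bear ≈ 0.7 × 2 = 1.4; suppliers bear 0.6.

Consumers bear ≈ 1.4 per bag.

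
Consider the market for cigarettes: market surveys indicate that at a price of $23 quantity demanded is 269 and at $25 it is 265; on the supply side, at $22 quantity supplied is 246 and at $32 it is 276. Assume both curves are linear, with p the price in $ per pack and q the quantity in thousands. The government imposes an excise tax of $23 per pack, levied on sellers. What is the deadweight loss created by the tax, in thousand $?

Deadweight loss = $317.4 thousand.

Demand slope: (265 − 269)/(25 − 23) = -2, so qd = 315 − 2p.
Supply slope: (276 − 246)/(32 − 22) = 3, so qs = 3p + 180.
Without the tax, 315 − 2p = 3p + 180 gives 5p = 135, so p* = $27 and q* = 261.
With the tax collected from sellers, supply shifts: qs = 3(p − 23) + 180.
New equilibrium: consumers pay $40.8, sellers receive $17.8, q = 233.4. (Wedge: pb − ps = 23.)
Quantity falls by |ΔQ| = |261 − 233.4| = 27.6.
DWL = ½ · t · |ΔQ| = ½ · 23 · 27.6 = $317.4.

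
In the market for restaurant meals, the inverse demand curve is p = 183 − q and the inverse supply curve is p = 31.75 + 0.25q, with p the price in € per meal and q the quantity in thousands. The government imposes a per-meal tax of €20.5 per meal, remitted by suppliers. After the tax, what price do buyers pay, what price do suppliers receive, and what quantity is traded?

Buyers pay €78.4; suppliers receive €57.9; quantity = 104.6.

Rewrite in direct form: qd = 183 − p and qs = 4p − 127.
Before the tax: set 183 − p = 4p − 127 → p* = €62, q* = 121.
With the tax collected from suppliers, supply shifts: qs = 4(p − 20.5) − 127.
New equilibrium: buyers pay €78.4, suppliers receive €57.9, q = 104.6. (Wedge: pb − ps = 20.5.)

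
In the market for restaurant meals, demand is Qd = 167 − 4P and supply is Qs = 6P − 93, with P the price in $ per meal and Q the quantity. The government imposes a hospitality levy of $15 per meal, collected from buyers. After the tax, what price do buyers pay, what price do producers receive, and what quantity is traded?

Buyers pay $35; producers receive $20; quantity = 27.

Before the tax: set 167 − 4P = 6P − 93 → P* = $26, Q* = 63.
With the tax collected from buyers, demand (in seller-price terms) shifts: Qd = 167 − 4(P + 15).
New equilibrium: buyers pay $35, producers receive $20, Q = 27. (Wedge: Pb − Ps = 15.)
The less price-elastic side of the market bears the larger share of a per-unit tax.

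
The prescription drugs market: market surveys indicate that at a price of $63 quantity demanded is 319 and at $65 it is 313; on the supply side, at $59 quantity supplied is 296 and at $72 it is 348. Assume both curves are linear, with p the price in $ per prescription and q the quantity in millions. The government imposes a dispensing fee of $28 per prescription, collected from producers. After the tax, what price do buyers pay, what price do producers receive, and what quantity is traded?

Demand slope: (313 − 319)/(65 − 63) = -3, so qd = 508 − 3p.
Supply slope: (348 − 296)/(72 − 59) = 4, so qs = 4p + 60.
Without the tax, 508 − 3p = 4p + 60 gives 7p = 448, so p* = $64 and q* = 316.
With the tax collected from producers, supply shifts: qs = 4(p − 28) + 60.
New equilibrium: buyers pay $80, producers receive $52, q = 268. (Wedge: pb − ps = 28.)
The less price-elastic side of the market bears the larger share of a per-unit tax.

Buyers pay $80; producers receive $52; quantity = 268.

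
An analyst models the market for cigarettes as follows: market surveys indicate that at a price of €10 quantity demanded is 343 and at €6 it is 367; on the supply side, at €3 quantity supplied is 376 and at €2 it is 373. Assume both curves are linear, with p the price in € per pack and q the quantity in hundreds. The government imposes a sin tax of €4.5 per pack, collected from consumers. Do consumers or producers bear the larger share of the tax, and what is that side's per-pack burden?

Demand slope: (367 − 343)/(6 − 10) = -6, so qd = 403 − 6p.
Supply slope: (373 − 376)/(2 − 3) = 3, so qs = 3p + 367.
Before the tax: set 403 − 6p = 3p + 367 → p* = €4, q* = 379.
With the tax collected from consumers, demand (in seller-price terms) shifts: qd = 403 − 6(p + 4.5).
New equilibrium: consumers pay €5.5, producers receive €1, q = 370. (Wedge: pb − ps = 4.5.)
Per-pack burden: consumers €1.5, producers €3.
Producers take the larger share because supply is less price-elastic here (demand slope 6 vs supply slope 3).
The less price-elastic side of the market bears the larger share of a per-unit tax.

Producers bear the larger share: €3 per pack.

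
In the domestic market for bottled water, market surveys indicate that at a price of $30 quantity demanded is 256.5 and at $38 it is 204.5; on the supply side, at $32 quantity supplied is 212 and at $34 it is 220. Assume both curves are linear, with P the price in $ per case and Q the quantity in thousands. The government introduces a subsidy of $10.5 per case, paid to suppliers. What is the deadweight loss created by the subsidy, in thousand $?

Demand slope: (204.5 − 256.5)/(38 − 30) = -6.5, so Qd = 451.5 − 6.5P.
Supply slope: (220 − 212)/(34 − 32) = 4, so Qs = 4P + 84.
Before the subsidy: set 451.5 − 6.5P = 4P + 84 → P* = $35, Q* = 224.
With a per-unit subsidy paid to suppliers, each receives P + 10.5 per unit sold, so supply becomes Qs = 4(P + 10.5) + 84.
New equilibrium: buyers pay $31, suppliers receive $41.5, Q = 250. (Wedge: Pb − Ps = −10.5.)
Quantity rises by |ΔQ| = |224 − 250| = 26.
DWL = ½ · t · |ΔQ| = ½ · 10.5 · 26 = $136.5.

Deadweight loss = $136.5 thousand.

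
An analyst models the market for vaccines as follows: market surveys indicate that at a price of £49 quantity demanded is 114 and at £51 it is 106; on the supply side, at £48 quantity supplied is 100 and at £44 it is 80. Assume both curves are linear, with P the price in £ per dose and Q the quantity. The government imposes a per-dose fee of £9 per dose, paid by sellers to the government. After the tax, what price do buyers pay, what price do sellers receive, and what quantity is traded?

Demand slope: (106 − 114)/(51 − 49) = -4, so Qd = 310 − 4P.
Supply slope: (80 − 100)/(44 − 48) = 5, so Qs = 5P − 140.
Before the tax: set 310 − 4P = 5P − 140 → P* = £50, Q* = 110.
With the tax collected from sellers, supply shifts: Qs = 5(P − 9) − 140.
New equilibrium: buyers pay £55, sellers receive £46, Q = 90. (Wedge: Pb − Ps = 9.)

Buyers pay £55; sellers receive £46; quantity = 90.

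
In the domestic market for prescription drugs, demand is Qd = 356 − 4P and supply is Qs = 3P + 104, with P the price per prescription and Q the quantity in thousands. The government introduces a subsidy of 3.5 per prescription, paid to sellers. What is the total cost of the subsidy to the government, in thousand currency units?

Government outlay = 763 thousand.

Before the subsidy: set 356 − 4P = 3P + 104 → P* = 36, Q* = 212.
With a per-unit subsidy paid to sellers, each receives P + 3.5 per unit sold, so supply becomes Qs = 3(P + 3.5) + 104.
New equilibrium: buyers pay 34.5, sellers receive 38, Q = 218. (Wedge: Pb − Ps = −3.5.)
Outlay = t · Q = 3.5 · 218 = 763.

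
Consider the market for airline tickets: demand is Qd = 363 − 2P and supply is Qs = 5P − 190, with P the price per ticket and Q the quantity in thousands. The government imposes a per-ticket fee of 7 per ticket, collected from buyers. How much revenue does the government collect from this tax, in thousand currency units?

Tax revenue = 1365 thousand.

Without the tax, 363 − 2P = 5P − 190 gives 7P = 553, so P* = 79 and Q* = 205.
With the tax collected from buyers, demand (in seller-price terms) shifts: Qd = 363 − 2(P + 7).
Solving gives Q = 195 with buyers paying 84 and producers receiving 77 (the 7 wedge).
Revenue = t · Q = 7 · 195 = 1365.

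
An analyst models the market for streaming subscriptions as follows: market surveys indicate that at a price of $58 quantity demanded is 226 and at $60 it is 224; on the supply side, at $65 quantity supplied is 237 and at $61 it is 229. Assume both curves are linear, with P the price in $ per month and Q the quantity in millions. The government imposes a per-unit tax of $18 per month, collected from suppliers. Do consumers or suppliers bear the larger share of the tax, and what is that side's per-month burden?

Consumers bear the larger share: $12 per month.

Demand slope: (224 − 226)/(60 − 58) = -1, so Qd = 284 − P.
Supply slope: (229 − 237)/(61 − 65) = 2, so Qs = 2P + 107.
Without the tax, 284 − P = 2P + 107 gives 3P = 177, so P* = $59 and Q* = 225.
With the tax collected from suppliers, supply shifts: Qs = 2(P − 18) + 107.
Solving gives Q = 213 with consumers paying $71 and suppliers receiving $53 (the $18 wedge).
Per-month burden: consumers $12, suppliers $6.
Consumers take the larger share because demand is less price-elastic here (demand slope 1 vs supply slope 2).
The less price-elastic side of the market bears the larger share of a per-unit tax.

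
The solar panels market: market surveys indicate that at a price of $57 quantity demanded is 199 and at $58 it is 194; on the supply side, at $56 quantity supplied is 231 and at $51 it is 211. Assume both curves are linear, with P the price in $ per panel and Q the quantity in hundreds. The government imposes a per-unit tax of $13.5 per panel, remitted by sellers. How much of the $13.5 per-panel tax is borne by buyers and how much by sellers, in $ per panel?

Demand slope: (194 − 199)/(58 − 57) = -5, so Qd = 484 − 5P.
Supply slope: (211 − 231)/(51 − 56) = 4, so Qs = 4P + 7.
Without the tax, 484 − 5P = 4P + 7 gives 9P = 477, so P* = $53 and Q* = 219.
With the tax collected from sellers, supply shifts: Qs = 4(P − 13.5) + 7.
New equilibrium: buyers pay $59, sellers receive $45.5, Q = 189. (Wedge: Pb − Ps = 13.5.)
Burden on buyers: $6; on sellers: $7.5. (They sum to $13.5.)

Buyers bear $6 per panel; sellers bear $7.5 per panel.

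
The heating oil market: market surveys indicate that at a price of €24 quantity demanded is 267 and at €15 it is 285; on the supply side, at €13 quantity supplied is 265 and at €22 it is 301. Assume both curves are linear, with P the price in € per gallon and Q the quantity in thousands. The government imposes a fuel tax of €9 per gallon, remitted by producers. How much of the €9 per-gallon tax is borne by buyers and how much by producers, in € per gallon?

Buyers bear €6 per gallon; producers bear €3 per gallon.

Demand slope: (285 − 267)/(15 − 24) = -2, so Qd = 315 − 2P.
Supply slope: (301 − 265)/(22 − 13) = 4, so Qs = 4P + 213.
Before the tax: set 315 − 2P = 4P + 213 → P* = €17, Q* = 281.
With the tax collected from producers, supply shifts: Qs = 4(P − 9) + 213.
New equilibrium: buyers pay €23, producers receive €14, Q = 269. (Wedge: Pb − Ps = 9.)
Burden on buyers: €6; on producers: €3. (They sum to €9.)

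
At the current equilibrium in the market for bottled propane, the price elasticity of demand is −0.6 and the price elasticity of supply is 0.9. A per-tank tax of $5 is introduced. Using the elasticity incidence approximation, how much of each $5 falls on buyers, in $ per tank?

Incidence ratio: buyers' share ≈ εs / (εs + |εd|) = 0.9 / (0.9 + 0.6) = 0.6.
So buyers bear ≈ 0.6 × $5 = $3; suppliers bear $2.

Buyers bear ≈ $3 per tank.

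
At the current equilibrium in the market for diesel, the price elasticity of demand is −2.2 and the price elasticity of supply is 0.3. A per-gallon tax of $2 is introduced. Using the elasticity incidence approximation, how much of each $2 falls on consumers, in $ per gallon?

Incidence ratio: consumers' share ≈ εs / (εs + |εd|) = 0.3 / (0.3 + 2.2) = 0.12.
So consumers bear ≈ 0.12 × $2 = $0.24; suppliers bear $1.76.

Consumers bear ≈ $0.24 per gallon.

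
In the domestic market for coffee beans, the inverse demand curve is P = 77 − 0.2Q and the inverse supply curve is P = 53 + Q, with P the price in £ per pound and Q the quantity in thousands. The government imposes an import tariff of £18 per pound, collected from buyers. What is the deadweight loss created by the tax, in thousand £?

Deadweight loss = £135 thousand.

Rewrite in direct form: Qd = 385 − 5P and Qs = P − 53.
Without the tax, 385 − 5P = P − 53 gives 6P = 438, so P* = £73 and Q* = 20.
With the tax collected from buyers, demand (in seller-price terms) shifts: Qd = 385 − 5(P + 18).
Solving gives Q = 5 with buyers paying £76 and producers receiving £58 (the £18 wedge).
Quantity falls by |ΔQ| = |20 − 5| = 15.
DWL = ½ · t · |ΔQ| = ½ · 18 · 15 = £135.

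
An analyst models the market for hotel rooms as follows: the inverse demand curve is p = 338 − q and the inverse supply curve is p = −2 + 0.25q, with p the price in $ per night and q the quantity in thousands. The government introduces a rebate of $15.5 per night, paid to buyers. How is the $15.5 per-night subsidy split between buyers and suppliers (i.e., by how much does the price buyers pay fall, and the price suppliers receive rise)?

Buyers gain $12.4 per night; suppliers gain $3.1 per night.

Inverting to q(p) form: qd = 338 − p; qs = 4p + 8.
Without the subsidy, 338 − p = 4p + 8 gives 5p = 330, so p* = $66 and q* = 272.
With a per-unit subsidy paid to buyers, each effectively pays p − 15.5, so demand becomes qd = 338 − (p − 15.5).
Solving gives q = 284.4 with buyers paying $53.6 and suppliers receiving $69.1 (the $15.5 wedge).
Gain to buyers: $12.4; to suppliers: $3.1. (They sum to $15.5.)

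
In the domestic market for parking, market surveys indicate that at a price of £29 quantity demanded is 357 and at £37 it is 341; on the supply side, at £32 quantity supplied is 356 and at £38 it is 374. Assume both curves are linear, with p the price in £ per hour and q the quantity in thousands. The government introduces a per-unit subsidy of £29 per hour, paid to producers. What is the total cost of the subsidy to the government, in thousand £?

Government outlay = £11246.2 thousand.

Demand slope: (341 − 357)/(37 − 29) = -2, so qd = 415 − 2p.
Supply slope: (374 − 356)/(38 − 32) = 3, so qs = 3p + 260.
Before the subsidy: set 415 − 2p = 3p + 260 → p* = £31, q* = 353.
With a per-unit subsidy paid to producers, each receives p + 29 per unit sold, so supply becomes qs = 3(p + 29) + 260.
New equilibrium: consumers pay £13.6, producers receive £42.6, q = 387.8. (Wedge: pb − ps = −29.)
Outlay = t · Q = 29 · 387.8 = £11246.2.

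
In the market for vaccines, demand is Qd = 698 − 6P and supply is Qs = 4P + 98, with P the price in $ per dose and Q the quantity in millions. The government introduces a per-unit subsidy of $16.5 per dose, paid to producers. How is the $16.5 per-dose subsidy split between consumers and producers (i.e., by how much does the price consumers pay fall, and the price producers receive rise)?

Consumers gain $6.6 per dose; producers gain $9.9 per dose.

Without the subsidy, 698 − 6P = 4P + 98 gives 10P = 600, so P* = $60 and Q* = 338.
With a per-unit subsidy paid to producers, each receives P + 16.5 per unit sold, so supply becomes Qs = 4(P + 16.5) + 98.
New equilibrium: consumers pay $53.4, producers receive $69.9, Q = 377.6. (Wedge: Pb − Ps = −16.5.)
Gain to consumers: $6.6; to producers: $9.9. (They sum to $16.5.)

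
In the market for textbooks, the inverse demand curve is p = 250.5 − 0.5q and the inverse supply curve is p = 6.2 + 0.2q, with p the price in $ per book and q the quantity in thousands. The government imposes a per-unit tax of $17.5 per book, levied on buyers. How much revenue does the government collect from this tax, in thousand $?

Inverting to q(p) form: qd = 501 − 2p; qs = 5p − 31.
Without the tax, 501 − 2p = 5p − 31 gives 7p = 532, so p* = $76 and q* = 349.
With the tax collected from buyers, demand (in seller-price terms) shifts: qd = 501 − 2(p + 17.5).
New equilibrium: buyers pay $88.5, sellers receive $71, q = 324. (Wedge: pb − ps = 17.5.)
Revenue = t · Q = 17.5 · 324 = $5670.

Tax revenue = $5670 thousand.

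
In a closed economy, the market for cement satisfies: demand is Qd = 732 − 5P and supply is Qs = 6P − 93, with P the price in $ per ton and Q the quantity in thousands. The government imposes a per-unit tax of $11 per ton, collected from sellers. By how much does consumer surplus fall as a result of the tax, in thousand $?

Without the tax, 732 − 5P = 6P − 93 gives 11P = 825, so P* = $75 and Q* = 357.
With the tax collected from sellers, supply shifts: Qs = 6(P − 11) − 93.
Solving gives Q = 327 with buyers paying $81 and sellers receiving $70 (the $11 wedge).
ΔCS is the trapezoid between Q = 327 and Q = 357 of height $6: ½ · (357 + 327) · 6 = $2052.

Consumer surplus falls by $2052 thousand.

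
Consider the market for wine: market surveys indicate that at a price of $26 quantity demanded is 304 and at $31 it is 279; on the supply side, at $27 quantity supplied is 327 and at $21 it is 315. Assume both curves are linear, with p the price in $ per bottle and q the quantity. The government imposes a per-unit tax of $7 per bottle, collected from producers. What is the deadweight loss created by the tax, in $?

Deadweight loss = $35.

Demand slope: (279 − 304)/(31 − 26) = -5, so qd = 434 − 5p.
Supply slope: (315 − 327)/(21 − 27) = 2, so qs = 2p + 273.
Before the tax: set 434 − 5p = 2p + 273 → p* = $23, q* = 319.
With the tax collected from producers, supply shifts: qs = 2(p − 7) + 273.
New equilibrium: buyers pay $25, producers receive $18, q = 309. (Wedge: pb − ps = 7.)
Quantity falls by |ΔQ| = |319 − 309| = 10.
DWL = ½ · t · |ΔQ| = ½ · 7 · 10 = $35.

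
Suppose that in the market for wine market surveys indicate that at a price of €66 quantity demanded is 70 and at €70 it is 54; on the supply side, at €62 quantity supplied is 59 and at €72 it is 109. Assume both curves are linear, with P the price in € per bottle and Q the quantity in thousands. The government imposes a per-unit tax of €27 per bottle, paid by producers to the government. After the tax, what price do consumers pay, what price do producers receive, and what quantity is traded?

Consumers pay €80; producers receive €53; quantity = 14.

Demand slope: (54 − 70)/(70 − 66) = -4, so Qd = 334 − 4P.
Supply slope: (109 − 59)/(72 − 62) = 5, so Qs = 5P − 251.
Before the tax: set 334 − 4P = 5P − 251 → P* = €65, Q* = 74.
With the tax collected from producers, supply shifts: Qs = 5(P − 27) − 251.
New equilibrium: consumers pay €80, producers receive €53, Q = 14. (Wedge: Pb − Ps = 27.)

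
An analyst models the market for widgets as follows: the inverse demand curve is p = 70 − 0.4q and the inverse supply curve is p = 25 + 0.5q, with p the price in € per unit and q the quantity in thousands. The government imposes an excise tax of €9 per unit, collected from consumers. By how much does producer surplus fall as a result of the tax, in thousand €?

Producer surplus falls by €225 thousand.

Rewrite in direct form: qd = 175 − 2.5p and qs = 2p − 50.
Before the tax: set 175 − 2.5p = 2p − 50 → p* = €50, q* = 50.
With the tax collected from consumers, demand (in seller-price terms) shifts: qd = 175 − 2.5(p + 9).
New equilibrium: consumers pay €54, sellers receive €45, q = 40. (Wedge: pb − ps = 9.)
ΔPS is the trapezoid between Q = 40 and Q = 50 of height €5: ½ · (50 + 40) · 5 = €225.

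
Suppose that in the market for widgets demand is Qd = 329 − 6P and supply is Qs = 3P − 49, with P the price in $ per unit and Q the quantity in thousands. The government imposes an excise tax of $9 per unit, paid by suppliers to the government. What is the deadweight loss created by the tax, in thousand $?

Before the tax: set 329 − 6P = 3P − 49 → P* = $42, Q* = 77.
With the tax collected from suppliers, supply shifts: Qs = 3(P − 9) − 49.
New equilibrium: buyers pay $45, suppliers receive $36, Q = 59. (Wedge: Pb − Ps = 9.)
Quantity falls by |ΔQ| = |77 − 59| = 18.
DWL = ½ · t · |ΔQ| = ½ · 9 · 18 = $81.

Deadweight loss = $81 thousand.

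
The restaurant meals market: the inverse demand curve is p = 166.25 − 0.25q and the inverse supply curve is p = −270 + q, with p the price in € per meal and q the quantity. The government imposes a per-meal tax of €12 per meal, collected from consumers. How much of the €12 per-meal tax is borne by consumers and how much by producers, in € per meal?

Consumers bear €2.4 per meal; producers bear €9.6 per meal.

Inverting to q(p) form: qd = 665 − 4p; qs = p + 270.
Before the tax: set 665 − 4p = p + 270 → p* = €79, q* = 349.
With the tax collected from consumers, demand (in seller-price terms) shifts: qd = 665 − 4(p + 12).
New equilibrium: consumers pay €81.4, producers receive €69.4, q = 339.4. (Wedge: pb − ps = 12.)
Burden on consumers: €2.4; on producers: €9.6. (They sum to €12.)
The less price-elastic side of the market bears the larger share of a per-unit tax.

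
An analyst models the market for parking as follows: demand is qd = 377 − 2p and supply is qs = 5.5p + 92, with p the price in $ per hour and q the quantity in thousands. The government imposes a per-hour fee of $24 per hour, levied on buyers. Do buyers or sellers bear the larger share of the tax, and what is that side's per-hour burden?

Without the tax, 377 − 2p = 5.5p + 92 gives 7.5p = 285, so p* = $38 and q* = 301.
With the tax collected from buyers, demand (in seller-price terms) shifts: qd = 377 − 2(p + 24).
New equilibrium: buyers pay $55.6, sellers receive $31.6, q = 265.8. (Wedge: pb − ps = 24.)
Per-hour burden: buyers $17.6, sellers $6.4.
Buyers take the larger share because demand is less price-elastic here (demand slope 2 vs supply slope 5.5).
The less price-elastic side of the market bears the larger share of a per-unit tax.

Buyers bear the larger share: $17.6 per hour.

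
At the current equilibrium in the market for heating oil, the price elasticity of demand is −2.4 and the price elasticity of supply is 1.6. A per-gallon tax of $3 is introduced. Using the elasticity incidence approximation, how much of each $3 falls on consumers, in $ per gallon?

Consumers bear ≈ $1.2 per gallon.

Incidence ratio: consumers' share ≈ εs / (εs + |εd|) = 1.6 / (1.6 + 2.4) = 0.4.
So consumers bear ≈ 0.4 × $3 = $1.2; suppliers bear $1.8.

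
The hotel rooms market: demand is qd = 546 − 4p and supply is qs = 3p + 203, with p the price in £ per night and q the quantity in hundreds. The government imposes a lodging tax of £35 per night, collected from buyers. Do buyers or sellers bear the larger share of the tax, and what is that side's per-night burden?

Sellers bear the larger share: £20 per night.

Without the tax, 546 − 4p = 3p + 203 gives 7p = 343, so p* = £49 and q* = 350.
With the tax collected from buyers, demand (in seller-price terms) shifts: qd = 546 − 4(p + 35).
New equilibrium: buyers pay £64, sellers receive £29, q = 290. (Wedge: pb − ps = 35.)
Per-night burden: buyers £15, sellers £20.
Sellers take the larger share because supply is less price-elastic here (demand slope 4 vs supply slope 3).
The less price-elastic side of the market bears the larger share of a per-unit tax.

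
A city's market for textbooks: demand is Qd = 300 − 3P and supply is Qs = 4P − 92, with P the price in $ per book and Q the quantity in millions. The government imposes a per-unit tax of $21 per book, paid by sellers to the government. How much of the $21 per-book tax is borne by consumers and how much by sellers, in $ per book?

Without the tax, 300 − 3P = 4P − 92 gives 7P = 392, so P* = $56 and Q* = 132.
With the tax collected from sellers, supply shifts: Qs = 4(P − 21) − 92.
Solving gives Q = 96 with consumers paying $68 and sellers receiving $47 (the $21 wedge).
Burden on consumers: $12; on sellers: $9. (They sum to $21.)

Consumers bear $12 per book; sellers bear $9 per book.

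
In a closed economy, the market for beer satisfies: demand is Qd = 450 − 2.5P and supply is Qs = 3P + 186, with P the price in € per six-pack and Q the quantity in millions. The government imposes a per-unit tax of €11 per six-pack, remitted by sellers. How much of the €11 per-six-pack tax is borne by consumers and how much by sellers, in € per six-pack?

Consumers bear €6 per six-pack; sellers bear €5 per six-pack.

Before the tax: set 450 − 2.5P = 3P + 186 → P* = €48, Q* = 330.
With the tax collected from sellers, supply shifts: Qs = 3(P − 11) + 186.
New equilibrium: consumers pay €54, sellers receive €43, Q = 315. (Wedge: Pb − Ps = 11.)
Burden on consumers: €6; on sellers: €5. (They sum to €11.)
The less price-elastic side of the market bears the larger share of a per-unit tax.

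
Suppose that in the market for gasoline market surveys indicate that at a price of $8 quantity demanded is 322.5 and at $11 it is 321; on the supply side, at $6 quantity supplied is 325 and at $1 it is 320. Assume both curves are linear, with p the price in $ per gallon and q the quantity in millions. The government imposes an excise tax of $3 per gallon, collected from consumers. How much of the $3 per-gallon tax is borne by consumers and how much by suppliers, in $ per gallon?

Demand slope: (321 − 322.5)/(11 − 8) = -0.5, so qd = 326.5 − 0.5p.
Supply slope: (320 − 325)/(1 − 6) = 1, so qs = p + 319.
Before the tax: set 326.5 − 0.5p = p + 319 → p* = $5, q* = 324.
With the tax collected from consumers, demand (in seller-price terms) shifts: qd = 326.5 − 0.5(p + 3).
Solving gives q = 323 with consumers paying $7 and suppliers receiving $4 (the $3 wedge).
Burden on consumers: $2; on suppliers: $1. (They sum to $3.)
The less price-elastic side of the market bears the larger share of a per-unit tax.

Consumers bear $2 per gallon; suppliers bear $1 per gallon.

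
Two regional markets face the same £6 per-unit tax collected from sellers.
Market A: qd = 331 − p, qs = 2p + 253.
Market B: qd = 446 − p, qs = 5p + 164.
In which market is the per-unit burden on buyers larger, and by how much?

Market A: pre-tax p* = £26, q* = 305; post-tax q = 301; per-unit burden on buyers = £4.
Market B: pre-tax p* = £47, q* = 399; post-tax q = 394; per-unit burden on buyers = £5.
Difference: £4 vs £5 → market B is larger by £1.

Market B, by £1.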